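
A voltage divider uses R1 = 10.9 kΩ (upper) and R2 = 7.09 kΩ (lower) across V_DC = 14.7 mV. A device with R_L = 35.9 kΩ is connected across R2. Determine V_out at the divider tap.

R2 ‖ R_L = (7.09 × 35.9)/(7.09 + 35.9) = 5.921 kΩ.
Then V_out = V_DC · R2'/(R1 + R2') = 14.7 × 5.921/16.82 = 5.174 mV.

V_out ≈ 5.17 mV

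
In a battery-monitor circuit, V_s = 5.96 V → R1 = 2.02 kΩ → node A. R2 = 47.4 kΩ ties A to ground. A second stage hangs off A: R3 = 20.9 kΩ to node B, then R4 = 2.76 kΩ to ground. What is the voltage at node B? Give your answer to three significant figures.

V_B ≈ 0.616 V

The second stage (R3 + R4 = 23.66 kΩ) loads node A in parallel with R2.
R2 ‖ (R3+R4) = 15.78 kΩ.
So V_A = 5.96 × 0.8865 = 5.284 V.
Stage 2 is unloaded, so V_B = V_A · R4/(R3+R4) = 5.284 × 2.76/23.66 = 0.6164 V.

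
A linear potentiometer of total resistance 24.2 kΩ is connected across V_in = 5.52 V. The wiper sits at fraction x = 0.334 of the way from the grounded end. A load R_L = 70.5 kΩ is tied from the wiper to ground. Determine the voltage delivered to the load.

Split the track: R_lower = x·R_p = 8.083 kΩ, R_upper = (1−x)·R_p = 16.12 kΩ.
R_L loads the lower segment: effective lower R = 7.251 kΩ.
Then V_out = V_in · 7.251/(16.12 + 7.251) = 1.713 V.

V_out ≈ 1.71 V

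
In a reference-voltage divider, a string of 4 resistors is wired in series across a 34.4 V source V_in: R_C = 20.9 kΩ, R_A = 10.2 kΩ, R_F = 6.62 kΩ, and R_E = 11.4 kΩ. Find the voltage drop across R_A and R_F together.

ΣR = 20.9 + 10.2 + 6.62 + 11.4 = 49.12 kΩ.
R_{R_A..R_F} = 10.2 + 6.62 = 16.82 kΩ.
Voltage divider: V = V_in · (16.82 / 49.12) = 34.4 × 0.3424 = 11.78 V.

V ≈ 11.8 V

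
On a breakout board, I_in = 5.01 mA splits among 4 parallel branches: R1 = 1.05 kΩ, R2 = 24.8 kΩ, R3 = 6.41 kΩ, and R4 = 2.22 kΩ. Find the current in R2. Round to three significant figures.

ΣG = 1/1.05 + 1/24.8 + 1/6.41 + 1/2.22 = 1.599.
Current divider: I(R2) = I_in · G_k/ΣG = 5.01 × (0.04032/1.599) = 5.01 × 0.02521 = 0.1263 mA.

I ≈ 0.126 mA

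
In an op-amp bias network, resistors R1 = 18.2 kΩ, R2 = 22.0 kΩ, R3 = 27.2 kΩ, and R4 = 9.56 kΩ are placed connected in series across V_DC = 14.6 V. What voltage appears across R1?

ΣR = 18.2 + 22.0 + 27.2 + 9.56 = 76.96 kΩ.
V = V_DC · R/ΣR = 14.6 × 0.2365 = 3.453 V.

V ≈ 3.45 V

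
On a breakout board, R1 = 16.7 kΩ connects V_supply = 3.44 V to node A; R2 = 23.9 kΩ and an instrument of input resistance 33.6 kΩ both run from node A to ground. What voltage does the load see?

V_out ≈ 1.57 V

The load sits in parallel with R2, giving an effective lower resistance R2' = R2·R_L/(R2+R_L) = 13.97 kΩ.
Then V_out = V_supply · R2'/(R1 + R2') = 3.44 × 13.97/30.67 = 1.567 V.
(Unloaded it would be 2.03 V; the load pulls it down.)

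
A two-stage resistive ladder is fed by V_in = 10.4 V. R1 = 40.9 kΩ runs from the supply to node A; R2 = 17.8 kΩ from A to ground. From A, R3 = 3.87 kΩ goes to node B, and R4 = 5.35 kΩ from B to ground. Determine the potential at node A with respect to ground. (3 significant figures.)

V_A ≈ 1.34 V

Looking into the second stage from A: R3 + R4 = 9.220 kΩ appears in parallel with R2.
Effective lower resistance at A: R2 ‖ 9.220 = 6.074 kΩ.
V_A = 10.4 × 6.074/(40.9 + 6.074) = 1.345 V.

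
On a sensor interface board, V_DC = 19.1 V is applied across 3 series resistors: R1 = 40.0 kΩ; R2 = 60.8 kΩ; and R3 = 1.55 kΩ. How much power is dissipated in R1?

Series current I = V_DC/ΣR = 19.1/102.3 = 0.1866 mA.
V(R1) = I·R = 7.465 V; P = V·I = 7.465 × 0.1866 = 1.393 mW.

P ≈ 1.39 mW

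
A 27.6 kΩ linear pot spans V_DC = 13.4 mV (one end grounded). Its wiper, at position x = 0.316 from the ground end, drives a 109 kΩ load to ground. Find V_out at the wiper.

Split the track: R_lower = x·R_p = 8.722 kΩ, R_upper = (1−x)·R_p = 18.88 kΩ.
R_L loads the lower segment: effective lower R = 8.075 kΩ.
Then V_out = V_DC · 8.075/(18.88 + 8.075) = 4.015 mV.

V_out ≈ 4.01 mV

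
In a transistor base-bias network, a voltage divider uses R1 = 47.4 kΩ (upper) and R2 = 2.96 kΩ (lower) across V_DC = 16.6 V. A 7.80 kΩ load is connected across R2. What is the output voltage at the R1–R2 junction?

R2 ‖ R_L = (2.96 × 7.80)/(2.96 + 7.80) = 2.146 kΩ.
Voltage divider with the loaded lower leg: V_out = 16.6 × 2.146/(47.4 + 2.146) = 16.6 × 0.04331 = 0.7189 V.
(Unloaded it would be 0.976 V; the load pulls it down.)

V_out ≈ 0.719 V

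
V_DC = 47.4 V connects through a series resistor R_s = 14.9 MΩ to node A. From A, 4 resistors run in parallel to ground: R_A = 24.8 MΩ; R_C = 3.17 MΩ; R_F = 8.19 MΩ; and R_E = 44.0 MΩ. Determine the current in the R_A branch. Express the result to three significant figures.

Parallel bank: R_p = 1/(1/24.8 + 1/3.17 + 1/8.19 + 1/44.0) = 1.998 MΩ.
V_A by voltage divider: V_A = 47.4 × 1.998/(14.9 + 1.998) = 5.603 V.
I(R_A) = V_A / R_A = 5.603/24.8 = 0.2259 µA.

I ≈ 0.226 µA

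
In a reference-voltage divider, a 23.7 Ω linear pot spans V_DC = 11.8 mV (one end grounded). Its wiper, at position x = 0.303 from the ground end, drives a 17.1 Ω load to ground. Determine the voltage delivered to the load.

V_out ≈ 2.77 mV

Split the track: R_lower = x·R_p = 7.181 Ω, R_upper = (1−x)·R_p = 16.52 Ω.
(x·R_p) ‖ R_L = 5.057 Ω.
Then V_out = V_DC · 5.057/(16.52 + 5.057) = 2.766 mV.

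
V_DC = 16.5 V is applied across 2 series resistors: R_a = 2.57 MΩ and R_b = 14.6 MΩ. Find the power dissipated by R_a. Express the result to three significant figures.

P ≈ 2.37 µW

ΣR = 17.17 MΩ → I = 16.5/17.17 = 0.9610 µA.
P(R_a) = I²·R_a = (0.9610)² × 2.57 = 2.373 µW.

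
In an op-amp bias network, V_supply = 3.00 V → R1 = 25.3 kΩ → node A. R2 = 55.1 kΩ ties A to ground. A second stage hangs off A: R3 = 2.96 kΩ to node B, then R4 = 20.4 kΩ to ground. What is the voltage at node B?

Node A sees R2 in parallel with the series input of stage 2, R3 + R4 = 23.36 kΩ.
R2 ‖ (R3+R4) = 16.40 kΩ.
First divider: V_A = V_supply · 16.40/(25.3 + 16.40) = 1.180 V.
Stage 2 is unloaded, so V_B = V_A · R4/(R3+R4) = 1.180 × 20.4/23.36 = 1.031 V.

V_B ≈ 1.03 V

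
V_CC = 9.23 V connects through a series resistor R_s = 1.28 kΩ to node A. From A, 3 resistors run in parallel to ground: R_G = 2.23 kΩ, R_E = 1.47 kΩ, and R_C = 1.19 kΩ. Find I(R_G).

I ≈ 1.18 mA

Combine the parallel branches: R_p = (1/2.23 + 1/1.47 + 1/1.19)⁻¹ = 0.5079 kΩ.
V_A = 9.23 × 0.5079/1.788 = 2.622 V.
Branch current I = V_A/R_G = 2.622/2.23 = 1.176 mA.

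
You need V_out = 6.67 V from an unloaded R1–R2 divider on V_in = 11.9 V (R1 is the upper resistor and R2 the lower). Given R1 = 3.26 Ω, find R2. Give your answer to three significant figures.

V_out/V_in = R2/(R1+R2) = 0.5605.
R2 = R1 · 0.5605/(1 − 0.5605) = 4.158 Ω.

R2 ≈ 4.16 Ω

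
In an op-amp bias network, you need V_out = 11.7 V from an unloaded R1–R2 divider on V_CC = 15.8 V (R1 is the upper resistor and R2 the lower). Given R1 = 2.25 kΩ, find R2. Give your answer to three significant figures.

R2 ≈ 6.42 kΩ

The divider ratio is R2/(R1+R2) = 11.7/15.8 = 0.7405.
R2 = R1 · 0.7405/(1 − 0.7405) = 6.421 kΩ.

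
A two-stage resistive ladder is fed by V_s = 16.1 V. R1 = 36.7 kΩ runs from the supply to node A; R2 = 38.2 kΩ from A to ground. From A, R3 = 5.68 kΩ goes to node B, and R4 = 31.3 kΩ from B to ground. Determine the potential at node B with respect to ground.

Looking into the second stage from A: R3 + R4 = 36.98 kΩ appears in parallel with R2.
Effective lower resistance at A: R2 ‖ 36.98 = 18.79 kΩ.
V_A = 16.1 × 18.79/(36.7 + 18.79) = 5.452 V.
Stage 2 is unloaded, so V_B = V_A · R4/(R3+R4) = 5.452 × 31.3/36.98 = 4.614 V.

V_B ≈ 4.61 V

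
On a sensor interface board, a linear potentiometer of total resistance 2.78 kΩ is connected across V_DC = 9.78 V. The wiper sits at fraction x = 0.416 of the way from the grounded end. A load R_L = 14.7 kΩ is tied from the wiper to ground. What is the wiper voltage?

V_out ≈ 3.89 V

The pot divides into 1.624 kΩ above the wiper and 1.156 kΩ below.
Lower segment in parallel with the load: 1.156 ‖ 14.7 = 1.072 kΩ.
Then V_out = V_DC · 1.072/(1.624 + 1.072) = 3.890 V.
(Unloaded: V_out = x·V_DC = 4.07 V.)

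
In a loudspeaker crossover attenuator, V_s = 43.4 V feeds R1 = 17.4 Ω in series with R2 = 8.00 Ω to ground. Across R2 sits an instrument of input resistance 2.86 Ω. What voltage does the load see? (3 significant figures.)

V_out ≈ 4.69 V

First combine the lower leg with the load: R2 ‖ R_L = 2.107 Ω.
Now apply the divider: V_out = 43.4 × 0.1080 = 4.687 V.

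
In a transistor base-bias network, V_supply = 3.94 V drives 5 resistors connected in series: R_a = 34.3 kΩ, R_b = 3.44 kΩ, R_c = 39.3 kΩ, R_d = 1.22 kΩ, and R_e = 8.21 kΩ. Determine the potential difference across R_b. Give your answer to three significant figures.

Series total: ΣR = 34.3 + 3.44 + 39.3 + 1.22 + 8.21 = 86.47 kΩ.
Voltage divider: V = V_supply · (3.440 / 86.47) = 3.94 × 0.03978 = 0.1567 V.

V ≈ 0.157 V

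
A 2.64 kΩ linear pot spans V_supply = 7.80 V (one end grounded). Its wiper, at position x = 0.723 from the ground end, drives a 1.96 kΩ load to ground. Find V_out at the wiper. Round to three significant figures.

The pot divides into 0.7313 kΩ above the wiper and 1.909 kΩ below.
Lower segment in parallel with the load: 1.909 ‖ 1.96 = 0.9670 kΩ.
V_out = 7.80 × 0.9670/(0.7313 + 0.9670) = 4.441 V.
(Unloaded: V_out = x·V_supply = 5.64 V.)

V_out ≈ 4.44 V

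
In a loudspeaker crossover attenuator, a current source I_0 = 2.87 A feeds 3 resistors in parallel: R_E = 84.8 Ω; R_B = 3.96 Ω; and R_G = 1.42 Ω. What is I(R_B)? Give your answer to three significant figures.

I ≈ 0.748 A

ΣG = 1/84.8 + 1/3.96 + 1/1.42 = 0.9685.
Current divider: I(R_B) = I_0 · G_k/ΣG = 2.87 × (0.2525/0.9685) = 2.87 × 0.2607 = 0.7483 A.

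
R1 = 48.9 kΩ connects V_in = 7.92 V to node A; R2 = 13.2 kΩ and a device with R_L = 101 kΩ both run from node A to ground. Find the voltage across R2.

The load sits in parallel with R2, giving an effective lower resistance R2' = R2·R_L/(R2+R_L) = 11.67 kΩ.
Then V_out = V_in · R2'/(R1 + R2') = 7.92 × 11.67/60.57 = 1.526 V.
(Unloaded it would be 1.68 V; the load pulls it down.)

V_out ≈ 1.53 V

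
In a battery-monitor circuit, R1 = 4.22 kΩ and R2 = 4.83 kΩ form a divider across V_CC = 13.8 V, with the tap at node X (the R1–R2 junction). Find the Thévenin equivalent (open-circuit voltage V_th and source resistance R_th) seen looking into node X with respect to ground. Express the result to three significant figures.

V_th ≈ 7.37 V, R_th ≈ 2.25 kΩ

With X open, the divider is unloaded: V_th = 13.8 × 4.83/9.050 = 7.365 V.
With V_CC suppressed (replaced by a short), R_th = R1 ‖ R2 = (4.220 × 4.83)/(4.220 + 4.83) = 2.252 kΩ.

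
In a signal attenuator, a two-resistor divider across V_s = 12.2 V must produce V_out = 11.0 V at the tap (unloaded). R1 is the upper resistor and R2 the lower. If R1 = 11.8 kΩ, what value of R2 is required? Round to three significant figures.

R2 ≈ 108 kΩ

Required fraction k = V_out/V_s = 0.9016.
R2 = R1 · 0.9016/(1 − 0.9016) = 108.2 kΩ.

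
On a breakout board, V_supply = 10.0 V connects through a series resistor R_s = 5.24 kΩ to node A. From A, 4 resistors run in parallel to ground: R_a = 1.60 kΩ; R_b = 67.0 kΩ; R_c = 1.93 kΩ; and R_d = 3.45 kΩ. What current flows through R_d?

I ≈ 0.338 mA

Parallel bank: R_p = 1/(1/1.60 + 1/67.0 + 1/1.93 + 1/3.45) = 0.6906 kΩ.
V_A = 10.0 × 0.6906/5.931 = 1.165 V.
Branch current I = V_A/R_d = 1.165/3.45 = 0.3375 mA.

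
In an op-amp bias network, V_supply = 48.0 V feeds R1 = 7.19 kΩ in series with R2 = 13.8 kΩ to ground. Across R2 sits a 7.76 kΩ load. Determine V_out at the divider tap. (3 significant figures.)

The load sits in parallel with R2, giving an effective lower resistance R2' = R2·R_L/(R2+R_L) = 4.967 kΩ.
Now apply the divider: V_out = 48.0 × 0.4086 = 19.61 V.

V_out ≈ 19.6 V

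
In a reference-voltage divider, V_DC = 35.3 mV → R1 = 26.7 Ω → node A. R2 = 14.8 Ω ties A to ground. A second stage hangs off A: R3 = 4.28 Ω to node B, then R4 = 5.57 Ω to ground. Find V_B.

V_B ≈ 3.62 mV

Node A sees R2 in parallel with the series input of stage 2, R3 + R4 = 9.850 Ω.
R2 ‖ (R3+R4) = 5.914 Ω.
First divider: V_A = V_DC · 5.914/(26.7 + 5.914) = 6.401 mV.
Stage 2 is unloaded, so V_B = V_A · R4/(R3+R4) = 6.401 × 5.57/9.850 = 3.620 mV.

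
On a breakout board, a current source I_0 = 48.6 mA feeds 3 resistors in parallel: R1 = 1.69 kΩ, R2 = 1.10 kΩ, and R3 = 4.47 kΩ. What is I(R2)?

I ≈ 25.6 mA

Conductances: ΣG = 1/1.69 + 1/1.10 + 1/4.47 = 1.725 (1/kΩ).
By the current-divider rule, I = I_0 · G_k/ΣG = 48.6 × 0.5272 = 25.62 mA.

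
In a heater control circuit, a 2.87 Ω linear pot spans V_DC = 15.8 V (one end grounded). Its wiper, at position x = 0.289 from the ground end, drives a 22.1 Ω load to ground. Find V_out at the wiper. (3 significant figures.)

V_out ≈ 4.45 V

Split the track: R_lower = x·R_p = 0.8294 Ω, R_upper = (1−x)·R_p = 2.041 Ω.
(x·R_p) ‖ R_L = 0.7994 Ω.
V_out = 15.8 × 0.7994/(2.041 + 0.7994) = 4.448 V.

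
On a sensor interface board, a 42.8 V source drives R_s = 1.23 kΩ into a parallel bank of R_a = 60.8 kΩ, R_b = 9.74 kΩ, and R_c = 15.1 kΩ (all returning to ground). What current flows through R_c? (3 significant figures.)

I ≈ 2.31 mA

Combine the parallel branches: R_p = (1/60.8 + 1/9.74 + 1/15.1)⁻¹ = 5.395 kΩ.
V_A by voltage divider: V_A = 42.8 × 5.395/(1.23 + 5.395) = 34.85 V.
Branch current I = V_A/R_c = 34.85/15.1 = 2.308 mA.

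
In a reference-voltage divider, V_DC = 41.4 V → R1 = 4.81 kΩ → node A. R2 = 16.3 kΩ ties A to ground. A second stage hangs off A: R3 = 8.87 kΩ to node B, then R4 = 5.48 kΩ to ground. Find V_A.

The second stage (R3 + R4 = 14.35 kΩ) loads node A in parallel with R2.
R2 ‖ (R3+R4) = 7.631 kΩ.
So V_A = 41.4 × 0.6134 = 25.39 V.

V_A ≈ 25.4 V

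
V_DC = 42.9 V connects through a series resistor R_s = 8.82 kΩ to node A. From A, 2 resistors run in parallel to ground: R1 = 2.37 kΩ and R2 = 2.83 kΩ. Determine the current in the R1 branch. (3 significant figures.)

Parallel bank: R_p = 1/(1/2.37 + 1/2.83) = 1.290 kΩ.
V_A = 42.9 × 1.290/10.11 = 5.473 V.
Branch current I = V_A/R1 = 5.473/2.37 = 2.309 mA.

I ≈ 2.31 mA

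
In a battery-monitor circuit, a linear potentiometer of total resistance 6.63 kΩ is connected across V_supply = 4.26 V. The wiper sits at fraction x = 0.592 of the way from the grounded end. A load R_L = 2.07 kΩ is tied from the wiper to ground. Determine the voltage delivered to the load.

Lower segment x·R_p = 3.925 kΩ; upper segment (1−x)·R_p = 2.705 kΩ.
R_L loads the lower segment: effective lower R = 1.355 kΩ.
V_out = 4.26 × 1.355/(2.705 + 1.355) = 1.422 V.

V_out ≈ 1.42 V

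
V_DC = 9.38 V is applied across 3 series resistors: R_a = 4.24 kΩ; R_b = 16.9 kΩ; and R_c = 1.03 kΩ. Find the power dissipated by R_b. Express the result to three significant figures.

ΣR = 22.17 kΩ → I = 9.38/22.17 = 0.4231 mA.
P(R_b) = I²·R_b = (0.4231)² × 16.9 = 3.025 mW.

P ≈ 3.03 mW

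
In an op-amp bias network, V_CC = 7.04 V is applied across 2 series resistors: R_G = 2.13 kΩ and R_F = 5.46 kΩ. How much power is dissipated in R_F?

ΣR = 7.590 kΩ → I = 7.04/7.590 = 0.9275 mA.
V(R_F) = I·R = 5.064 V; P = V·I = 5.064 × 0.9275 = 4.697 mW.

P ≈ 4.70 mW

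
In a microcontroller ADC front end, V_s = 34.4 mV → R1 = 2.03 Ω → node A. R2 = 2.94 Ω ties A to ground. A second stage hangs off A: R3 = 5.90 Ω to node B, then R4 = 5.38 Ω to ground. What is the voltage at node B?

The second stage (R3 + R4 = 11.28 Ω) loads node A in parallel with R2.
Effective lower resistance at A: R2 ‖ 11.28 = 2.332 Ω.
V_A = 34.4 × 2.332/(2.03 + 2.332) = 18.39 mV.
Then the unloaded second divider: V_B = V_A × R4/(R3+R4) = 18.39 × 0.4770 = 8.772 mV.

V_B ≈ 8.77 mV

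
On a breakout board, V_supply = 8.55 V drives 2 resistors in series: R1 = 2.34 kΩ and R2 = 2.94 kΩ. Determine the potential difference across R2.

V ≈ 4.76 V

Total series resistance ΣR = 2.34 + 2.94 = 5.280 kΩ.
V = V_supply · R/ΣR = 8.55 × 0.5568 = 4.761 V.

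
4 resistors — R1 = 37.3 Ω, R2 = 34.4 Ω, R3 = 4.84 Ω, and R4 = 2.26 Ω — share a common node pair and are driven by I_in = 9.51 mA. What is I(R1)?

Conductances: ΣG = 1/37.3 + 1/34.4 + 1/4.84 + 1/2.26 = 0.7050 (1/Ω).
By the current-divider rule, I = I_in · G_k/ΣG = 9.51 × 0.03803 = 0.3617 mA.

I ≈ 0.362 mA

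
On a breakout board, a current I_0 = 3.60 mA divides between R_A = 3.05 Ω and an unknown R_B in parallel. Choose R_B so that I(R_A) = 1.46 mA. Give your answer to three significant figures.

In a two-way split, I_A/I_0 = R_B/(R_A + R_B).
With f = 0.4056, R_B = R_A · f/(1−f) = 3.05 × 0.6822 = 2.081 Ω.

R_B ≈ 2.08 Ω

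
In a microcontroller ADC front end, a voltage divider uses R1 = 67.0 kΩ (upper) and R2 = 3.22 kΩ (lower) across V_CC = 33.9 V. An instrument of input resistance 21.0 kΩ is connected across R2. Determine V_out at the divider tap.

V_out ≈ 1.36 V

First combine the lower leg with the load: R2 ‖ R_L = 2.792 kΩ.
Now apply the divider: V_out = 33.9 × 0.04000 = 1.356 V.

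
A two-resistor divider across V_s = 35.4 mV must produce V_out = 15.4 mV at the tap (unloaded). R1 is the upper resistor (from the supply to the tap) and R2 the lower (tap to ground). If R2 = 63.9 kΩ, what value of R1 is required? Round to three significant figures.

R1 ≈ 83.0 kΩ

V_out/V_s = R2/(R1+R2) = 0.4350.
R1 = R2·(1/k − 1) = 63.9 × 1.299 = 82.99 kΩ.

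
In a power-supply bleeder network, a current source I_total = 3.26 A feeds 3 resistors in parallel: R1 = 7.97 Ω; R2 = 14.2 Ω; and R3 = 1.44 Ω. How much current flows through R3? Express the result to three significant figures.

I ≈ 2.54 A

Total conductance ΣG = 1/7.97 + 1/14.2 + 1/1.44 = 0.8903 (units of 1/Ω).
R3 takes the fraction G_k/ΣG = 0.6944/0.8903 = 0.7800, so I = 3.26 × 0.7800 = 2.543 A.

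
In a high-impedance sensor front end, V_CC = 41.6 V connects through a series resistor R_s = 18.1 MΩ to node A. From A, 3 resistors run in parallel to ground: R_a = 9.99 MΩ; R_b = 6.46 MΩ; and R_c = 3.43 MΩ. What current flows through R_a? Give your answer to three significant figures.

I ≈ 0.382 µA

Equivalent of the parallel group: R_p = 1.830 MΩ.
V_A by voltage divider: V_A = 41.6 × 1.830/(18.1 + 1.830) = 3.820 V.
Branch current I = V_A/R_a = 3.820/9.99 = 0.3824 µA.
(Equivalently: I_total = 2.087 µA, then current-divider fraction G_k/ΣG = 0.1832.)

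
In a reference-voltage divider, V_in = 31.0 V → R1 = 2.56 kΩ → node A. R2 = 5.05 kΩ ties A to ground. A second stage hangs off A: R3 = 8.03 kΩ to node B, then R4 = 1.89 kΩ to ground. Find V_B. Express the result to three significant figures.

Looking into the second stage from A: R3 + R4 = 9.920 kΩ appears in parallel with R2.
R2 ‖ (R3+R4) = 3.346 kΩ.
V_A = 31.0 × 3.346/(2.56 + 3.346) = 17.56 V.
Then the unloaded second divider: V_B = V_A × R4/(R3+R4) = 17.56 × 0.1905 = 3.346 V.

V_B ≈ 3.35 V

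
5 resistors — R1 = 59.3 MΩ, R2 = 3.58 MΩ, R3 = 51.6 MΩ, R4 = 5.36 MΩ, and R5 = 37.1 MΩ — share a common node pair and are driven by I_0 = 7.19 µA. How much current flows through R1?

ΣG = 1/59.3 + 1/3.58 + 1/51.6 + 1/5.36 + 1/37.1 = 0.5291.
By the current-divider rule, I = I_0 · G_k/ΣG = 7.19 × 0.03187 = 0.2292 µA.

I ≈ 0.229 µA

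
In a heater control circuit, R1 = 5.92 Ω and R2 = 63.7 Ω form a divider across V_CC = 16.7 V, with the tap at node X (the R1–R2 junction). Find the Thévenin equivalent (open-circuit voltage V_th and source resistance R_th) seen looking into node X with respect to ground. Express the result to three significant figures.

V_th ≈ 15.3 V, R_th ≈ 5.42 Ω

Open-circuit (no load on X): V_th = V_CC · R2/(R1 + R2) = 16.7 × 63.7/(5.920 + 63.7) = 15.28 V.
With V_CC suppressed (replaced by a short), R_th = R1 ‖ R2 = (5.920 × 63.7)/(5.920 + 63.7) = 5.417 Ω.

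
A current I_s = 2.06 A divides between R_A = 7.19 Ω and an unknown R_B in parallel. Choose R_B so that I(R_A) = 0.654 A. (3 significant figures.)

R_B ≈ 3.34 Ω

The fraction through R_A equals R_B/(R_A+R_B).
0.654/2.06 = R_B/(R_A + R_B) → R_B = R_A · (0.3175)/(1 − 0.3175) = 7.19 × 0.4651 = 3.344 Ω.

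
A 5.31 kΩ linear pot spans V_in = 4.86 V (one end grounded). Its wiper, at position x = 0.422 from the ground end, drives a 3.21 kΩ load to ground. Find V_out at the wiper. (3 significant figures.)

V_out ≈ 1.46 V

Lower segment x·R_p = 2.241 kΩ; upper segment (1−x)·R_p = 3.069 kΩ.
Lower segment in parallel with the load: 2.241 ‖ 3.21 = 1.320 kΩ.
V_out = 4.86 × 1.320/(3.069 + 1.320) = 1.461 V.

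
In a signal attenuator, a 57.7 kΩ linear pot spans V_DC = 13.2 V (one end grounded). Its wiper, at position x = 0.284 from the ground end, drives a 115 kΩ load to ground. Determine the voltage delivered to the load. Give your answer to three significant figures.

Lower segment x·R_p = 16.39 kΩ; upper segment (1−x)·R_p = 41.31 kΩ.
(x·R_p) ‖ R_L = 14.34 kΩ.
Then V_out = V_DC · 14.34/(41.31 + 14.34) = 3.402 V.

V_out ≈ 3.40 V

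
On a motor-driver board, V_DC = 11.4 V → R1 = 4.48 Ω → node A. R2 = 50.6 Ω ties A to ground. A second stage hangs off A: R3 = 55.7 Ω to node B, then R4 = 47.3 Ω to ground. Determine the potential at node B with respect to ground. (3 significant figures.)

V_B ≈ 4.62 V

Looking into the second stage from A: R3 + R4 = 103.0 Ω appears in parallel with R2.
Effective lower resistance at A: R2 ‖ 103.0 = 33.93 Ω.
First divider: V_A = V_DC · 33.93/(4.48 + 33.93) = 10.07 V.
Stage 2 is unloaded, so V_B = V_A · R4/(R3+R4) = 10.07 × 47.3/103.0 = 4.625 V.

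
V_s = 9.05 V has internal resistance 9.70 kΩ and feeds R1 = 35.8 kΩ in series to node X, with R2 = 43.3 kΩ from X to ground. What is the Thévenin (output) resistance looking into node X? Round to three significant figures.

R1' = 9.70 + 35.8 = 45.50 kΩ (source resistance + R1).
Zeroing V_s shorts the top of R1' to ground, so R_th = R1' ‖ R2 = 22.19 kΩ.

R_th ≈ 22.2 kΩ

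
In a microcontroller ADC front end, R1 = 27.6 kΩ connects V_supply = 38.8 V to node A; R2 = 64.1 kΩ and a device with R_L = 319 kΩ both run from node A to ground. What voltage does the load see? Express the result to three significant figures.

The load sits in parallel with R2, giving an effective lower resistance R2' = R2·R_L/(R2+R_L) = 53.37 kΩ.
Now apply the divider: V_out = 38.8 × 0.6592 = 25.58 V.

V_out ≈ 25.6 V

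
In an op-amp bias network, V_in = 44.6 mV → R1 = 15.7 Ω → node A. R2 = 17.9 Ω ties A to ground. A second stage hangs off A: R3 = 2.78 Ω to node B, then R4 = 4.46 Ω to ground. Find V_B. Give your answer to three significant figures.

Looking into the second stage from A: R3 + R4 = 7.240 Ω appears in parallel with R2.
R2 ‖ (R3+R4) = 5.155 Ω.
First divider: V_A = V_in · 5.155/(15.7 + 5.155) = 11.02 mV.
V_B = V_A × 0.6160 = 6.791 mV.

V_B ≈ 6.79 mV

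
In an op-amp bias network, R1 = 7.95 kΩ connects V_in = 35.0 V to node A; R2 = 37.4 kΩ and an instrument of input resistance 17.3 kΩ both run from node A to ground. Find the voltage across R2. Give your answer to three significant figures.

V_out ≈ 20.9 V

The load sits in parallel with R2, giving an effective lower resistance R2' = R2·R_L/(R2+R_L) = 11.83 kΩ.
Then V_out = V_in · R2'/(R1 + R2') = 35.0 × 11.83/19.78 = 20.93 V.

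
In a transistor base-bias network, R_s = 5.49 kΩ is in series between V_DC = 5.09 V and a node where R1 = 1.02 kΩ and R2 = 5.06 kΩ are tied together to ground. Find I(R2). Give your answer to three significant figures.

Parallel bank: R_p = 1/(1/1.02 + 1/5.06) = 0.8489 kΩ.
V_A by voltage divider: V_A = 5.09 × 0.8489/(5.49 + 0.8489) = 0.6816 V.
Branch current I = V_A/R2 = 0.6816/5.06 = 0.1347 mA.
(Equivalently: I_total = 0.8030 mA, then current-divider fraction G_k/ΣG = 0.1678.)

I ≈ 0.135 mA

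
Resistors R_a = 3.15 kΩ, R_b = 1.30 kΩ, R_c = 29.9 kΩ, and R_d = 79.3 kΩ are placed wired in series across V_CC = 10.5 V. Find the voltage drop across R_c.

V ≈ 2.76 V

Series total: ΣR = 3.15 + 1.30 + 29.9 + 79.3 = 113.6 kΩ.
By the voltage-divider rule, V = 10.5 × 29.90/113.6 = 2.762 V.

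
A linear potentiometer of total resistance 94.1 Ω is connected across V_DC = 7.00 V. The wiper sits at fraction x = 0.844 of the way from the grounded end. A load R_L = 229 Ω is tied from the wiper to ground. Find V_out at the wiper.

The pot divides into 14.68 Ω above the wiper and 79.42 Ω below.
R_L loads the lower segment: effective lower R = 58.97 Ω.
V_out = 7.00 × 58.97/(14.68 + 58.97) = 5.605 V.
(Unloaded: V_out = x·V_DC = 5.91 V.)

V_out ≈ 5.60 V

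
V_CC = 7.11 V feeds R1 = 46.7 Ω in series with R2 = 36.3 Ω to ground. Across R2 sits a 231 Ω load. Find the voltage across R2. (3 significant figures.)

V_out ≈ 2.86 V

First combine the lower leg with the load: R2 ‖ R_L = 31.37 Ω.
Then V_out = V_CC · R2'/(R1 + R2') = 7.11 × 31.37/78.07 = 2.857 V.
(Unloaded it would be 3.11 V; the load pulls it down.)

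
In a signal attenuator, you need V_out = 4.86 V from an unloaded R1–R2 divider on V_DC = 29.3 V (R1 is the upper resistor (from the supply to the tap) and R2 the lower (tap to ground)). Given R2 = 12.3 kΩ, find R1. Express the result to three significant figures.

The divider ratio is R2/(R1+R2) = 4.86/29.3 = 0.1659.
So R1 = R2 · (V_DC/V_out − 1) = 12.3 × (29.3/4.86 − 1) = 12.3 × 5.029 = 61.85 kΩ.

R1 ≈ 61.9 kΩ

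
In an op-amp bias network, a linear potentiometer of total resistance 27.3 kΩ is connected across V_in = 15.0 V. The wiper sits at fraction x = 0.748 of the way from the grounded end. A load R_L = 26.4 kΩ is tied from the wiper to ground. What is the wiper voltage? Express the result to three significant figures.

Lower segment x·R_p = 20.42 kΩ; upper segment (1−x)·R_p = 6.880 kΩ.
(x·R_p) ‖ R_L = 11.51 kΩ.
Then V_out = V_in · 11.51/(6.880 + 11.51) = 9.390 V.

V_out ≈ 9.39 V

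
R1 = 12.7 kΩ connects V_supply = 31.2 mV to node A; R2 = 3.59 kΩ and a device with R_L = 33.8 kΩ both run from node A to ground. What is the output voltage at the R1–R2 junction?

V_out ≈ 6.35 mV

The load sits in parallel with R2, giving an effective lower resistance R2' = R2·R_L/(R2+R_L) = 3.245 kΩ.
Voltage divider with the loaded lower leg: V_out = 31.2 × 3.245/(12.7 + 3.245) = 31.2 × 0.2035 = 6.350 mV.
(Unloaded it would be 6.88 mV; the load pulls it down.)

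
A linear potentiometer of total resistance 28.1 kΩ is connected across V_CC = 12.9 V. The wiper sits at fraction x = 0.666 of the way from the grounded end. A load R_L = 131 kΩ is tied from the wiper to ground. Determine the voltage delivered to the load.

The pot divides into 9.385 kΩ above the wiper and 18.71 kΩ below.
Lower segment in parallel with the load: 18.71 ‖ 131 = 16.38 kΩ.
Then V_out = V_CC · 16.38/(9.385 + 16.38) = 8.200 V.
(Unloaded: V_out = x·V_CC = 8.59 V.)

V_out ≈ 8.20 V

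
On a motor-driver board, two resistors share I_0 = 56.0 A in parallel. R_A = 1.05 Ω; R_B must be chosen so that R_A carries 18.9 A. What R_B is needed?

In a two-way split, I_A/I_0 = R_B/(R_A + R_B).
With f = 0.3375, R_B = R_A · f/(1−f) = 1.05 × 0.5094 = 0.5349 Ω.

R_B ≈ 0.535 Ω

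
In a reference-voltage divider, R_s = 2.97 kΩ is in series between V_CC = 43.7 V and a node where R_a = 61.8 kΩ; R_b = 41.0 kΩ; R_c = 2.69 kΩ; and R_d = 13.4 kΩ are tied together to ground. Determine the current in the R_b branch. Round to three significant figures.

Combine the parallel branches: R_p = (1/61.8 + 1/41.0 + 1/2.69 + 1/13.4)⁻¹ = 2.054 kΩ.
V_A by voltage divider: V_A = 43.7 × 2.054/(2.97 + 2.054) = 17.86 V.
Branch current I = V_A/R_b = 17.86/41.0 = 0.4357 mA.

I ≈ 0.436 mA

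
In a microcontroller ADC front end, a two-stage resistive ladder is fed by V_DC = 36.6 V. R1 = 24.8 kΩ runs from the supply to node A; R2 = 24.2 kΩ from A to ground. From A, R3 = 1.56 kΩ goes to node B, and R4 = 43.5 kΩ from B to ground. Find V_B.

Node A sees R2 in parallel with the series input of stage 2, R3 + R4 = 45.06 kΩ.
Effective lower resistance at A: R2 ‖ 45.06 = 15.74 kΩ.
First divider: V_A = V_DC · 15.74/(24.8 + 15.74) = 14.21 V.
Then the unloaded second divider: V_B = V_A × R4/(R3+R4) = 14.21 × 0.9654 = 13.72 V.

V_B ≈ 13.7 V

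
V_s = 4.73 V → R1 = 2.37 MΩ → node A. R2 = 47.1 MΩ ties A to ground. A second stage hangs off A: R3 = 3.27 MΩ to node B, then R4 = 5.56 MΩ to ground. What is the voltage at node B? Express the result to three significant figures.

Looking into the second stage from A: R3 + R4 = 8.830 MΩ appears in parallel with R2.
R2 ‖ (R3+R4) = 7.436 MΩ.
So V_A = 4.73 × 0.7583 = 3.587 V.
Then the unloaded second divider: V_B = V_A × R4/(R3+R4) = 3.587 × 0.6297 = 2.259 V.

V_B ≈ 2.26 V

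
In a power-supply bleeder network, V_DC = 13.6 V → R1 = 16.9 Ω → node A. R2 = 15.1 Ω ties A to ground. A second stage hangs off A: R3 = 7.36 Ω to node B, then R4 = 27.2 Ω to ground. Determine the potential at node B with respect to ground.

Looking into the second stage from A: R3 + R4 = 34.56 Ω appears in parallel with R2.
Effective lower resistance at A: R2 ‖ 34.56 = 10.51 Ω.
V_A = 13.6 × 10.51/(16.9 + 10.51) = 5.214 V.
V_B = V_A × 0.7870 = 4.104 V.

V_B ≈ 4.10 V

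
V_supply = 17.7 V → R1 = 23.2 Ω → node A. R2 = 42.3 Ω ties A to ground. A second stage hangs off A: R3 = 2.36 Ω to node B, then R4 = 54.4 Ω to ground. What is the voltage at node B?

V_B ≈ 8.67 V

The second stage (R3 + R4 = 56.76 Ω) loads node A in parallel with R2.
Effective lower resistance at A: R2 ‖ 56.76 = 24.24 Ω.
First divider: V_A = V_supply · 24.24/(23.2 + 24.24) = 9.044 V.
Then the unloaded second divider: V_B = V_A × R4/(R3+R4) = 9.044 × 0.9584 = 8.668 V.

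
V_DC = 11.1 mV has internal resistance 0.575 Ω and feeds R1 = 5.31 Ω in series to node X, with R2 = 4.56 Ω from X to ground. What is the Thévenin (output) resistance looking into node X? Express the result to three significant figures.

R_th ≈ 2.57 Ω

R1' = 0.575 + 5.31 = 5.885 Ω (source resistance + R1).
Zeroing V_DC shorts the top of R1' to ground, so R_th = R1' ‖ R2 = 2.569 Ω.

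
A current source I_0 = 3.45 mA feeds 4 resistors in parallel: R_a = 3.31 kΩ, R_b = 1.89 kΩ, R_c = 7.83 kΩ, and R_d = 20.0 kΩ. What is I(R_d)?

Total conductance ΣG = 1/3.31 + 1/1.89 + 1/7.83 + 1/20.0 = 1.009 (units of 1/kΩ).
By the current-divider rule, I = I_0 · G_k/ΣG = 3.45 × 0.04956 = 0.1710 mA.

I ≈ 0.171 mA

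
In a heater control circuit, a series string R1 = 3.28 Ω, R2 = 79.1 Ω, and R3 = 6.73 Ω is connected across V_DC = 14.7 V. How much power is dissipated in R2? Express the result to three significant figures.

P ≈ 2.15 W

ΣR = 89.11 Ω → I = 14.7/89.11 = 0.1650 A.
P = I²R = 0.02721 × 79.1 = 2.153 W.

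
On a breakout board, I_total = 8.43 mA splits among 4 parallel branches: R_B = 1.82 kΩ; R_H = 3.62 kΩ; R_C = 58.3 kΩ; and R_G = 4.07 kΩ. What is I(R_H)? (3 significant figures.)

I ≈ 2.14 mA

Total conductance ΣG = 1/1.82 + 1/3.62 + 1/58.3 + 1/4.07 = 1.089 (units of 1/kΩ).
R_H takes the fraction G_k/ΣG = 0.2762/1.089 = 0.2538, so I = 8.43 × 0.2538 = 2.139 mA.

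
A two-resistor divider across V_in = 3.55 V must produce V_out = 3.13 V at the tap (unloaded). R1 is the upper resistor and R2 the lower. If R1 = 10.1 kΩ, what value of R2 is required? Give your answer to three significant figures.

V_out/V_in = R2/(R1+R2) = 0.8817.
R2 = R1 · 0.8817/(1 − 0.8817) = 75.27 kΩ.

R2 ≈ 75.3 kΩ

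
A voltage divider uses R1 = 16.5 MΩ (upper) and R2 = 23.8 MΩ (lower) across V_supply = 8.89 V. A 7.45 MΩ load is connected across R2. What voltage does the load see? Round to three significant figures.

V_out ≈ 2.27 V

First combine the lower leg with the load: R2 ‖ R_L = 5.674 MΩ.
Now apply the divider: V_out = 8.89 × 0.2559 = 2.275 V.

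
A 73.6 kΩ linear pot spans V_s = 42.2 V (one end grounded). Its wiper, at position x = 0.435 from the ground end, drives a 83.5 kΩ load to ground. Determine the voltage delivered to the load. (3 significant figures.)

V_out ≈ 15.1 V

Lower segment x·R_p = 32.02 kΩ; upper segment (1−x)·R_p = 41.58 kΩ.
(x·R_p) ‖ R_L = 23.14 kΩ.
Loaded-divider output: V_out = 42.2 × 0.3575 = 15.09 V.
(Unloaded: V_out = x·V_s = 18.4 V.)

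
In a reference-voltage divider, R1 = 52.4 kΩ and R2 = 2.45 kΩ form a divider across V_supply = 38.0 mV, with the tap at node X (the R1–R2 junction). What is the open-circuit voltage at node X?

V_th ≈ 1.70 mV

With X open, the divider is unloaded: V_th = 38.0 × 2.45/54.85 = 1.697 mV.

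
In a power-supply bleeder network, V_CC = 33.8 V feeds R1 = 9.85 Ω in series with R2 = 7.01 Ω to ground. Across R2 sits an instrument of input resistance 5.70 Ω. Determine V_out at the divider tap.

R2 ‖ R_L = (7.01 × 5.70)/(7.01 + 5.70) = 3.144 Ω.
Then V_out = V_CC · R2'/(R1 + R2') = 33.8 × 3.144/12.99 = 8.178 V.

V_out ≈ 8.18 V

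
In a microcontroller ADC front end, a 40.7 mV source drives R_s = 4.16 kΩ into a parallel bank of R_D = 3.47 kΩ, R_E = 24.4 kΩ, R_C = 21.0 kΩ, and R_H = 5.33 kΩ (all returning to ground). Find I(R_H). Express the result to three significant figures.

I ≈ 2.28 µA

Equivalent of the parallel group: R_p = 1.772 kΩ.
V_A = 40.7 × 1.772/5.932 = 12.16 mV.
Branch current I = V_A/R_H = 12.16/5.33 = 2.281 µA.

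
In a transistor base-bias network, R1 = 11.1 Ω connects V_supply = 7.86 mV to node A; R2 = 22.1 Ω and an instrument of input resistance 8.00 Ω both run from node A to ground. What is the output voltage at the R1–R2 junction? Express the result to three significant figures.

V_out ≈ 2.72 mV

R2 ‖ R_L = (22.1 × 8.00)/(22.1 + 8.00) = 5.874 Ω.
Then V_out = V_supply · R2'/(R1 + R2') = 7.86 × 5.874/16.97 = 2.720 mV.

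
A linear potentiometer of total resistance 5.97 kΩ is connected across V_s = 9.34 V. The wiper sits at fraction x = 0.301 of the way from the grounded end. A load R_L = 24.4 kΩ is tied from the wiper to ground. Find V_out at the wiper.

V_out ≈ 2.67 V

Split the track: R_lower = x·R_p = 1.797 kΩ, R_upper = (1−x)·R_p = 4.173 kΩ.
Lower segment in parallel with the load: 1.797 ‖ 24.4 = 1.674 kΩ.
Loaded-divider output: V_out = 9.34 × 0.2863 = 2.674 V.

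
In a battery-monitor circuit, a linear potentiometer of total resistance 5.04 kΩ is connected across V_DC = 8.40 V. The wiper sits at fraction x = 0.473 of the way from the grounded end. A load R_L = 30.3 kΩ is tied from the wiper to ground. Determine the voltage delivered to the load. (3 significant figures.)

V_out ≈ 3.82 V

Lower segment x·R_p = 2.384 kΩ; upper segment (1−x)·R_p = 2.656 kΩ.
R_L loads the lower segment: effective lower R = 2.210 kΩ.
Loaded-divider output: V_out = 8.40 × 0.4542 = 3.815 V.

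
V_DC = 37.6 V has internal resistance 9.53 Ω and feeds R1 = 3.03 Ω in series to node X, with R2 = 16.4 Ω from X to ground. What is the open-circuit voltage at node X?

V_th ≈ 21.3 V

R1' = 9.53 + 3.03 = 12.56 Ω (source resistance + R1).
Open-circuit (no load on X): V_th = V_DC · R2/(R1' + R2) = 37.6 × 16.4/(12.56 + 16.4) = 21.29 V.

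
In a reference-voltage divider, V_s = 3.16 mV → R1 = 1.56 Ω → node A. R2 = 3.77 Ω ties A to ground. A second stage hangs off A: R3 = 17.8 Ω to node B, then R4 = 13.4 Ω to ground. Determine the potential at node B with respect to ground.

V_B ≈ 0.927 mV

The second stage (R3 + R4 = 31.20 Ω) loads node A in parallel with R2.
R2 ‖ (R3+R4) = 3.364 Ω.
So V_A = 3.16 × 0.6832 = 2.159 mV.
Stage 2 is unloaded, so V_B = V_A · R4/(R3+R4) = 2.159 × 13.4/31.20 = 0.9272 mV.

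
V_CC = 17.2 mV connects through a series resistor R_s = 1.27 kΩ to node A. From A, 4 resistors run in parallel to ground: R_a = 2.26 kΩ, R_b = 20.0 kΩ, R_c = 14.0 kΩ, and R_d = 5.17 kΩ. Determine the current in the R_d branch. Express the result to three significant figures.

I ≈ 1.70 µA

Equivalent of the parallel group: R_p = 1.320 kΩ.
Node voltage V_A = V_CC · R_p/(R_s + R_p) = 17.2 × 0.5097 = 8.767 mV.
Branch current I = V_A/R_d = 8.767/5.17 = 1.696 µA.
(Equivalently: I_total = 6.640 µA, then current-divider fraction G_k/ΣG = 0.2554.)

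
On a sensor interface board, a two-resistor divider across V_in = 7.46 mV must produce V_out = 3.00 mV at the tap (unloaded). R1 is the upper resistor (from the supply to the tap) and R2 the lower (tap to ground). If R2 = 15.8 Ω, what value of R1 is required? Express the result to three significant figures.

R1 ≈ 23.5 Ω

Required fraction k = V_out/V_in = 0.4021.
So R1 = R2 · (V_in/V_out − 1) = 15.8 × (7.46/3.00 − 1) = 15.8 × 1.487 = 23.49 Ω.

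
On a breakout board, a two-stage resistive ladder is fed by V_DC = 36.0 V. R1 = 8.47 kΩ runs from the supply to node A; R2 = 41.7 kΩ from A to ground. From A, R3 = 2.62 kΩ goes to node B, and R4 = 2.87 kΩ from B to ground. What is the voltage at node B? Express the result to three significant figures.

V_B ≈ 6.85 V

Node A sees R2 in parallel with the series input of stage 2, R3 + R4 = 5.490 kΩ.
Effective lower resistance at A: R2 ‖ 5.490 = 4.851 kΩ.
V_A = 36.0 × 4.851/(8.47 + 4.851) = 13.11 V.
Stage 2 is unloaded, so V_B = V_A · R4/(R3+R4) = 13.11 × 2.87/5.490 = 6.854 V.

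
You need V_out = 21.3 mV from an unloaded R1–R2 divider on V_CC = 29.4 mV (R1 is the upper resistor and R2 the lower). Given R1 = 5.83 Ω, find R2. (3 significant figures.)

R2 ≈ 15.3 Ω

The divider ratio is R2/(R1+R2) = 21.3/29.4 = 0.7245.
R2 = R1 · 0.7245/(1 − 0.7245) = 15.33 Ω.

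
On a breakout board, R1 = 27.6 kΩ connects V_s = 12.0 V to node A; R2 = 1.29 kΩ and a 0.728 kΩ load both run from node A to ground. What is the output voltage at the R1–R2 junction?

The load sits in parallel with R2, giving an effective lower resistance R2' = R2·R_L/(R2+R_L) = 0.4654 kΩ.
Then V_out = V_s · R2'/(R1 + R2') = 12.0 × 0.4654/28.07 = 0.1990 V.

V_out ≈ 0.199 V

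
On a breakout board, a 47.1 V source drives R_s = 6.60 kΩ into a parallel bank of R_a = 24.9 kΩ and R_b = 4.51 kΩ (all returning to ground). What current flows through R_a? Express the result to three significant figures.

I ≈ 0.693 mA

Equivalent of the parallel group: R_p = 3.818 kΩ.
V_A = 47.1 × 3.818/10.42 = 17.26 V.
Branch current I = V_A/R_a = 17.26/24.9 = 0.6933 mA.
(Check via current divider: I_total = 4.521 mA; share G_k/ΣG = 0.1533 → same result.)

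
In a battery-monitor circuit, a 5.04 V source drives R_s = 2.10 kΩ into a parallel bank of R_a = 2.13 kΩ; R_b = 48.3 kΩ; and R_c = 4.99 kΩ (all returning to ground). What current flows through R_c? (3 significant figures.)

I ≈ 0.412 mA

Combine the parallel branches: R_p = (1/2.13 + 1/48.3 + 1/4.99)⁻¹ = 1.448 kΩ.
V_A = 5.04 × 1.448/3.548 = 2.057 V.
I(R_c) = V_A / R_c = 2.057/4.99 = 0.4122 mA.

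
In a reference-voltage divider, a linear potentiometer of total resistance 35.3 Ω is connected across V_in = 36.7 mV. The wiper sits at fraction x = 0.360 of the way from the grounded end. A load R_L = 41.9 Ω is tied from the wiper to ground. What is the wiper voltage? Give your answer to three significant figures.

V_out ≈ 11.1 mV

Lower segment x·R_p = 12.71 Ω; upper segment (1−x)·R_p = 22.59 Ω.
R_L loads the lower segment: effective lower R = 9.751 Ω.
Loaded-divider output: V_out = 36.7 × 0.3015 = 11.06 mV.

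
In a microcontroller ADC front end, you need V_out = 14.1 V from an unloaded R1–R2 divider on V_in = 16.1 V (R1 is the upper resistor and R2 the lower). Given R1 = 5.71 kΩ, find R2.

R2 ≈ 40.3 kΩ

V_out/V_in = R2/(R1+R2) = 0.8758.
So R2 = R1 · V_out/(V_in − V_out) = 5.71 × 14.1/(16.1 − 14.1) = 5.71 × 7.050 = 40.26 kΩ.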